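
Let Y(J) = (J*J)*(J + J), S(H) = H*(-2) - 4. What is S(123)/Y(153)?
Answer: -125/3581577 ≈ -3.4901e-5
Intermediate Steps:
S(H) = -4 - 2*H (S(H) = -2*H - 4 = -4 - 2*H)
Y(J) = 2*J**3 (Y(J) = J**2*(2*J) = 2*J**3)
S(123)/Y(153) = (-4 - 2*123)/((2*153**3)) = (-4 - 246)/((2*3581577)) = -250/7163154 = -250*1/7163154 = -125/3581577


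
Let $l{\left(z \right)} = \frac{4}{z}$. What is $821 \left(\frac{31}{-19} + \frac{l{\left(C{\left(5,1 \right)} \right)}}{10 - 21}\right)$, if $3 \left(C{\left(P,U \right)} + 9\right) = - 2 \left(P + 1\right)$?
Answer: $- \frac{3577097}{2717} \approx -1316.6$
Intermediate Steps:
$C{\left(P,U \right)} = - \frac{29}{3} - \frac{2 P}{3}$ ($C{\left(P,U \right)} = -9 + \frac{\left(-2\right) \left(P + 1\right)}{3} = -9 + \frac{\left(-2\right) \left(1 + P\right)}{3} = -9 + \frac{-2 - 2 P}{3} = -9 - \left(\frac{2}{3} + \frac{2 P}{3}\right) = - \frac{29}{3} - \frac{2 P}{3}$)
$821 \left(\frac{31}{-19} + \frac{l{\left(C{\left(5,1 \right)} \right)}}{10 - 21}\right) = 821 \left(\frac{31}{-19} + \frac{4 \frac{1}{- \frac{29}{3} - \frac{10}{3}}}{10 - 21}\right) = 821 \left(31 \left(- \frac{1}{19}\right) + \frac{4 \frac{1}{- \frac{29}{3} - \frac{10}{3}}}{-11}\right) = 821 \left(- \frac{31}{19} + \frac{4}{-13} \left(- \frac{1}{11}\right)\right) = 821 \left(- \frac{31}{19} + 4 \left(- \frac{1}{13}\right) \left(- \frac{1}{11}\right)\right) = 821 \left(- \frac{31}{19} - - \frac{4}{143}\right) = 821 \left(- \frac{31}{19} + \frac{4}{143}\right) = 821 \left(- \frac{4357}{2717}\right) = - \frac{3577097}{2717}$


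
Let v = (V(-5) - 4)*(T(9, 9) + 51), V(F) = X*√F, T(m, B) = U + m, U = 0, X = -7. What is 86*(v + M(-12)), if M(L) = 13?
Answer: -19522 - 36120*I*√5 ≈ -19522.0 - 80767.0*I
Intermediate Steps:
T(m, B) = m (T(m, B) = 0 + m = m)
V(F) = -7*√F
v = -240 - 420*I*√5 (v = (-7*I*√5 - 4)*(9 + 51) = (-7*I*√5 - 4)*60 = (-4 - 7*I*√5)*60 = -240 - 420*I*√5 ≈ -240.0 - 939.15*I)
86*(v + M(-12)) = 86*((-240 - 420*I*√5) + 13) = 86*(-227 - 420*I*√5) = -19522 - 36120*I*√5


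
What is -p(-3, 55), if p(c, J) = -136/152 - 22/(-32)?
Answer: 63/304 ≈ 0.20724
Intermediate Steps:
p(c, J) = -63/304 (p(c, J) = -136*1/152 - 22*(-1/32) = -17/19 + 11/16 = -63/304)
-p(-3, 55) = -1*(-63/304) = 63/304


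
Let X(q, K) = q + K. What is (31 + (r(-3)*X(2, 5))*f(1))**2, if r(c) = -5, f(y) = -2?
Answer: 10201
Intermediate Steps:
X(q, K) = K + q
(31 + (r(-3)*X(2, 5))*f(1))**2 = (31 - 5*(5 + 2)*(-2))**2 = (31 - 5*7*(-2))**2 = (31 - 35*(-2))**2 = (31 + 70)**2 = 101**2 = 10201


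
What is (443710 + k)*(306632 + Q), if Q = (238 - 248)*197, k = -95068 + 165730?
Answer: 156709602264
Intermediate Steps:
k = 70662
Q = -1970 (Q = -10*197 = -1970)
(443710 + k)*(306632 + Q) = (443710 + 70662)*(306632 - 1970) = 514372*304662 = 156709602264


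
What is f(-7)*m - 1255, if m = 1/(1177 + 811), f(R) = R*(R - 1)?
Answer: -89103/71 ≈ -1255.0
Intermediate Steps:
f(R) = R*(-1 + R)
m = 1/1988 ≈ 0.00050302
f(-7)*m - 1255 = -7*(-1 - 7)*(1/1988) - 1255 = -7*(-8)*(1/1988) - 1255 = 56*(1/1988) - 1255 = 2/71 - 1255 = -89103/71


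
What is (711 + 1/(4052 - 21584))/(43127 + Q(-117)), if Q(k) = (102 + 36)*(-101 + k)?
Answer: 12465251/228669876 ≈ 0.054512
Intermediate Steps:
Q(k) = -13938 + 138*k (Q(k) = 138*(-101 + k) = -13938 + 138*k)
(711 + 1/(4052 - 21584))/(43127 + Q(-117)) = (711 + 1/(4052 - 21584))/(43127 + (-13938 + 138*(-117))) = (711 + 1/(-17532))/(43127 + (-13938 - 16146)) = (711 - 1/17532)/(43127 - 30084) = (12465251/17532)/13043 = (12465251/17532)*(1/13043) = 12465251/228669876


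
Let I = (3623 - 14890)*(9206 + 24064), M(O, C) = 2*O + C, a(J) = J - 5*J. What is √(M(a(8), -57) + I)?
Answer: I*√374853211 ≈ 19361.0*I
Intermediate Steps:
a(J) = -4*J
M(O, C) = C + 2*O
I = -374853090 (I = -11267*33270 = -374853090)
√(M(a(8), -57) + I) = √((-57 + 2*(-4*8)) - 374853090) = √((-57 + 2*(-32)) - 374853090) = √((-57 - 64) - 374853090) = √(-121 - 374853090) = √(-374853211) = I*√374853211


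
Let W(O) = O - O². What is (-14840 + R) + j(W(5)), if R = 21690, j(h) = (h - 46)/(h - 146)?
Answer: 568583/83 ≈ 6850.4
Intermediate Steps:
j(h) = (-46 + h)/(-146 + h)
(-14840 + R) + j(W(5)) = (-14840 + 21690) + (-46 + 5*(1 - 1*5))/(-146 + 5*(1 - 1*5)) = 6850 + (-46 + 5*(1 - 5))/(-146 + 5*(1 - 5)) = 6850 + (-46 + 5*(-4))/(-146 + 5*(-4)) = 6850 + (-46 - 20)/(-146 - 20) = 6850 - 66/(-166) = 6850 - 1/166*(-66) = 6850 + 33/83 = 568583/83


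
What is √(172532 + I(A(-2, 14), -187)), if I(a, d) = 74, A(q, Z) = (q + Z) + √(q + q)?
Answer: √172606 ≈ 415.46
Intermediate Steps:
A(q, Z) = Z + q + √2*√q (A(q, Z) = (Z + q) + √(2*q) = (Z + q) + √2*√q = Z + q + √2*√q)
√(172532 + I(A(-2, 14), -187)) = √(172532 + 74) = √172606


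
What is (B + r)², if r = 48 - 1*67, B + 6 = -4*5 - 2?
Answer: 2209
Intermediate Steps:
B = -28 (B = -6 + (-4*5 - 2) = -6 + (-20 - 2) = -6 - 22 = -28)
r = -19 (r = 48 - 67 = -19)
(B + r)² = (-28 - 19)² = (-47)² = 2209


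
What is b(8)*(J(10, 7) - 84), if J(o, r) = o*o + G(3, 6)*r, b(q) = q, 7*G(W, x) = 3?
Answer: 152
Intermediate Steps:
G(W, x) = 3/7 (G(W, x) = (⅐)*3 = 3/7)
J(o, r) = o² + 3*r/7 (J(o, r) = o*o + 3*r/7 = o² + 3*r/7)
b(8)*(J(10, 7) - 84) = 8*((10² + (3/7)*7) - 84) = 8*((100 + 3) - 84) = 8*(103 - 84) = 8*19 = 152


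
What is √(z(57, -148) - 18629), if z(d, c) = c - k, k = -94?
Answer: I*√18683 ≈ 136.69*I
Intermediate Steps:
z(d, c) = 94 + c (z(d, c) = c - 1*(-94) = c + 94 = 94 + c)
√(z(57, -148) - 18629) = √((94 - 148) - 18629) = √(-54 - 18629) = √(-18683) = I*√18683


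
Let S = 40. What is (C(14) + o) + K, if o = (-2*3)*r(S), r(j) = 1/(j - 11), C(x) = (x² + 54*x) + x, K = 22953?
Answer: 693645/29 ≈ 23919.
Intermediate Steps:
C(x) = x² + 55*x
r(j) = 1/(-11 + j)
o = -6/29 (o = (-2*3)/(-11 + 40) = -6/29 ≈ -0.20690)
(C(14) + o) + K = (14*(55 + 14) - 6/29) + 22953 = (14*69 - 6/29) + 22953 = (966 - 6/29) + 22953 = 28008/29 + 22953 = 693645/29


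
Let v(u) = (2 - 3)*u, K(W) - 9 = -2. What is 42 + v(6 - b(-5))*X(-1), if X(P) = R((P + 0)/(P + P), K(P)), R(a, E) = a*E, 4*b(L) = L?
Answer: 133/8 ≈ 16.625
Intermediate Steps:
K(W) = 7 (K(W) = 9 - 2 = 7)
b(L) = L/4
R(a, E) = E*a
v(u) = -u
X(P) = 7/2 (X(P) = 7*((P + 0)/(P + P)) = 7*(P/((2*P))) = 7*(P*(1/(2*P))) = 7*(½) = 7/2)
42 + v(6 - b(-5))*X(-1) = 42 - (6 - (-5)/4)*(7/2) = 42 - (6 - 1*(-5/4))*(7/2) = 42 - (6 + 5/4)*(7/2) = 42 - 1*29/4*(7/2) = 42 - 29/4*7/2 = 42 - 203/8 = 133/8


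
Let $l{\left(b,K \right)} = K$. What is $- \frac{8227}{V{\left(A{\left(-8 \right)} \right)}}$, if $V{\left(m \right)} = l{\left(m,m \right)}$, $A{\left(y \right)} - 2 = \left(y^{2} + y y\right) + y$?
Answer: $- \frac{8227}{122} \approx -67.434$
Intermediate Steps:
$A{\left(y \right)} = 2 + y + 2 y^{2}$ ($A{\left(y \right)} = 2 + \left(\left(y^{2} + y y\right) + y\right) = 2 + \left(\left(y^{2} + y^{2}\right) + y\right) = 2 + \left(2 y^{2} + y\right) = 2 + \left(y + 2 y^{2}\right) = 2 + y + 2 y^{2}$)
$V{\left(m \right)} = m$
$- \frac{8227}{V{\left(A{\left(-8 \right)} \right)}} = - \frac{8227}{2 - 8 + 2 \left(-8\right)^{2}} = - \frac{8227}{2 - 8 + 2 \cdot 64} = - \frac{8227}{2 - 8 + 128} = - \frac{8227}{122}$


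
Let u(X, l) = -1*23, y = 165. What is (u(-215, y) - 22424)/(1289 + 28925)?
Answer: -22447/30214 ≈ -0.74293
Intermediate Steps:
u(X, l) = -23
(u(-215, y) - 22424)/(1289 + 28925) = (-23 - 22424)/(1289 + 28925) = -22447/30214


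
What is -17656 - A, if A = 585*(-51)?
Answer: 12179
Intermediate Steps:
A = -29835
-17656 - A = -17656 - 1*(-29835) = -17656 + 29835 = 12179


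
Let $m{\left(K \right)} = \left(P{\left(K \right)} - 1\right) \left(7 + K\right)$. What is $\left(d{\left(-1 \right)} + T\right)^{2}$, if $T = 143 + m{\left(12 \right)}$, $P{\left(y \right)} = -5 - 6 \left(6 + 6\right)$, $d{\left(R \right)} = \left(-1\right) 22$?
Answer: $1852321$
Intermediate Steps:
$d{\left(R \right)} = -22$
$P{\left(y \right)} = -77$ ($P{\left(y \right)} = -5 - 6 \cdot 12 = -5 - 72 = -77$)
$m{\left(K \right)} = -546 - 78 K$ ($m{\left(K \right)} = \left(-77 - 1\right) \left(7 + K\right) = - 78 \left(7 + K\right) = -546 - 78 K$)
$T = -1339$ ($T = 143 - 1482 = -1339$)
$\left(d{\left(-1 \right)} + T\right)^{2} = \left(-22 - 1339\right)^{2} = \left(-1361\right)^{2} = 1852321$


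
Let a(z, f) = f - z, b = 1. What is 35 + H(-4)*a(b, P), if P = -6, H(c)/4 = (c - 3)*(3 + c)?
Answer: -161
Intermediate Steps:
H(c) = 4*(-3 + c)*(3 + c) (H(c) = 4*((c - 3)*(3 + c)) = 4*((-3 + c)*(3 + c)) = 4*(-3 + c)*(3 + c))
35 + H(-4)*a(b, P) = 35 + (-36 + 4*(-4)²)*(-6 - 1*1) = 35 + (-36 + 4*16)*(-6 - 1) = 35 + (-36 + 64)*(-7) = 35 + 28*(-7) = 35 - 196 = -161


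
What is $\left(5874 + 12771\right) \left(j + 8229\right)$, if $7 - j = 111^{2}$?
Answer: $-76164825$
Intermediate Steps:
$j = -12314$ ($j = 7 - 111^{2} = 7 - 12321 = -12314$)
$\left(5874 + 12771\right) \left(j + 8229\right) = \left(5874 + 12771\right) \left(-12314 + 8229\right) = 18645 \left(-4085\right) = -76164825$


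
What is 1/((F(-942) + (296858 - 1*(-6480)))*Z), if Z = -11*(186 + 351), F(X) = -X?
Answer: -1/1797381960 ≈ -5.5636e-10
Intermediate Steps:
Z = -5907 (Z = -11*537 = -5907)
1/((F(-942) + (296858 - 1*(-6480)))*Z) = 1/((-1*(-942) + (296858 - 1*(-6480)))*(-5907)) = -1/5907/(942 + (296858 + 6480)) = -1/5907/(942 + 303338) = -1/5907/304280 = (1/304280)*(-1/5907) = -1/1797381960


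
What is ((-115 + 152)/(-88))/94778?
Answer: -37/8340464 ≈ -4.4362e-6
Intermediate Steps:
((-115 + 152)/(-88))/94778 = -1/88*37*(1/94778) = -37/88*1/94778 = -37/8340464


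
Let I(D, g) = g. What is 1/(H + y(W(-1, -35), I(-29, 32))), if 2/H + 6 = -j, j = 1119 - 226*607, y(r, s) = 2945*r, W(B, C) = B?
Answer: -136057/400687863 ≈ -0.00033956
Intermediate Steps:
j = -136063 (j = 1119 - 137182 = -136063)
H = 2/136057 (H = 2/(-6 - 1*(-136063)) = 2/(-6 + 136063) = 2/136057 ≈ 1.4700e-5)
1/(H + y(W(-1, -35), I(-29, 32))) = 1/(2/136057 + 2945*(-1)) = 1/(2/136057 - 2945) = 1/(-400687863/136057) = -136057/400687863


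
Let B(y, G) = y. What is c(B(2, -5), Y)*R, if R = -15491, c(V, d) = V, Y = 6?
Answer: -30982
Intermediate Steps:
c(B(2, -5), Y)*R = 2*(-15491) = -30982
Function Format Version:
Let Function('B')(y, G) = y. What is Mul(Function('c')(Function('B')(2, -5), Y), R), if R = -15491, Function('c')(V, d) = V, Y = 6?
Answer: -30982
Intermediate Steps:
Mul(Function('c')(Function('B')(2, -5), Y), R) = Mul(2, -15491) = -30982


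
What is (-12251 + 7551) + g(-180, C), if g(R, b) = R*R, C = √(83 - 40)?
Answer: 27700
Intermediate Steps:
C = √43 ≈ 6.5574
g(R, b) = R²
(-12251 + 7551) + g(-180, C) = (-12251 + 7551) + (-180)² = -4700 + 32400 = 27700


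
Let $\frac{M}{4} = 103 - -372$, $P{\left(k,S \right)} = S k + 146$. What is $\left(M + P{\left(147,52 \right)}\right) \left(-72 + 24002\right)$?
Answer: $231881700$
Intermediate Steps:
$P{\left(k,S \right)} = 146 + S k$
$M = 1900$ ($M = 4 \left(103 - -372\right) = 4 \left(103 + 372\right) = 4 \cdot 475 = 1900$)
$\left(M + P{\left(147,52 \right)}\right) \left(-72 + 24002\right) = \left(1900 + \left(146 + 52 \cdot 147\right)\right) \left(-72 + 24002\right) = \left(1900 + \left(146 + 7644\right)\right) 23930 = \left(1900 + 7790\right) 23930 = 9690 \cdot 23930 = 231881700$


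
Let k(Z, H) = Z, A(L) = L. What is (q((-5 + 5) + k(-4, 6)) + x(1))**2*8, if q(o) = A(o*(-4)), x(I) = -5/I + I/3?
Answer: 9248/9 ≈ 1027.6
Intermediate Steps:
x(I) = -5/I + I/3 (x(I) = -5/I + I*(1/3) = -5/I + I/3)
q(o) = -4*o (q(o) = o*(-4) = -4*o)
(q((-5 + 5) + k(-4, 6)) + x(1))**2*8 = (-4*((-5 + 5) - 4) + (-5/1 + (1/3)*1))**2*8 = (-4*(0 - 4) + (-5*1 + 1/3))**2*8 = (-4*(-4) + (-5 + 1/3))**2*8 = (16 - 14/3)**2*8 = (34/3)**2*8 = (1156/9)*8 = 9248/9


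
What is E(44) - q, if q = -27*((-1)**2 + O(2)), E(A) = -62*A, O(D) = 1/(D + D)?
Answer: -10777/4 ≈ -2694.3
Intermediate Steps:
O(D) = 1/(2*D)
q = -135/4 (q = -27*((-1)**2 + (1/2)/2) = -27*(1 + (1/2)*(1/2)) = -27*(1 + 1/4) = -27*5/4 = -135/4 ≈ -33.750)
E(44) - q = -62*44 - 1*(-135/4) = -2728 + 135/4 = -10777/4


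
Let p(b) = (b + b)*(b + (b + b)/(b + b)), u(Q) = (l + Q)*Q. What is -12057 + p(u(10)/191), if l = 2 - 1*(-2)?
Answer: -439758737/36481 ≈ -12054.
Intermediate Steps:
l = 4 (l = 2 + 2 = 4)
u(Q) = Q*(4 + Q) (u(Q) = (4 + Q)*Q = Q*(4 + Q))
p(b) = 2*b*(1 + b) (p(b) = (2*b)*(b + (2*b)/((2*b))) = (2*b)*(b + (2*b)*(1/(2*b))) = (2*b)*(b + 1) = (2*b)*(1 + b) = 2*b*(1 + b))
-12057 + p(u(10)/191) = -12057 + 2*((10*(4 + 10))/191)*(1 + (10*(4 + 10))/191) = -12057 + 2*((10*14)*(1/191))*(1 + (10*14)*(1/191)) = -12057 + 2*(140*(1/191))*(1 + 140*(1/191)) = -12057 + 2*(140/191)*(1 + 140/191) = -12057 + 2*(140/191)*(331/191) = -12057 + 92680/36481 = -439758737/36481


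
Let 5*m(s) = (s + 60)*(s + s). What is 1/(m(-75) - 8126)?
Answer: -1/7676 ≈ -0.00013028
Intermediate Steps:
m(s) = 2*s*(60 + s)/5 (m(s) = ((s + 60)*(s + s))/5 = ((60 + s)*(2*s))/5 = (2*s*(60 + s))/5 = 2*s*(60 + s)/5)
1/(m(-75) - 8126) = 1/((⅖)*(-75)*(60 - 75) - 8126) = 1/((⅖)*(-75)*(-15) - 8126) = 1/(450 - 8126) = 1/(-7676) = -1/7676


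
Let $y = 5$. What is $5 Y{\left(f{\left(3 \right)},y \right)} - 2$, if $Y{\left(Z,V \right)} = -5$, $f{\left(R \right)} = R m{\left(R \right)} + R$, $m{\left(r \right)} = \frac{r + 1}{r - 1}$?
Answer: $-27$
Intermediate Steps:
$m{\left(r \right)} = \frac{1 + r}{-1 + r}$
$f{\left(R \right)} = R + \frac{R \left(1 + R\right)}{-1 + R}$ ($f{\left(R \right)} = R \frac{1 + R}{-1 + R} + R = \frac{R \left(1 + R\right)}{-1 + R} + R = R + \frac{R \left(1 + R\right)}{-1 + R}$)
$5 Y{\left(f{\left(3 \right)},y \right)} - 2 = 5 \left(-5\right) - 2 = -25 - 2 = -27$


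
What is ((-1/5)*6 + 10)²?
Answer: 1936/25 ≈ 77.440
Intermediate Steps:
((-1/5)*6 + 10)² = (((⅕)*(-1))*6 + 10)² = (-⅕*6 + 10)² = (-6/5 + 10)² = (44/5)² = 1936/25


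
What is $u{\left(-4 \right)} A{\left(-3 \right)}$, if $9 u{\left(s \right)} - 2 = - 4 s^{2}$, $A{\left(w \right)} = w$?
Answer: $\frac{62}{3} \approx 20.667$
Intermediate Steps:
$u{\left(s \right)} = \frac{2}{9} - \frac{4 s^{2}}{9}$ ($u{\left(s \right)} = \frac{2}{9} + \frac{\left(-4\right) s^{2}}{9} = \frac{2}{9} - \frac{4 s^{2}}{9}$)
$u{\left(-4 \right)} A{\left(-3 \right)} = \left(\frac{2}{9} - \frac{4 \left(-4\right)^{2}}{9}\right) \left(-3\right) = \left(\frac{2}{9} - \frac{64}{9}\right) \left(-3\right) = \left(- \frac{62}{9}\right) \left(-3\right) = \frac{62}{3}$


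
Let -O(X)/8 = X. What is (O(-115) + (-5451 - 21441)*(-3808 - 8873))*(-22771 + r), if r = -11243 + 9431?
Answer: -8383254638876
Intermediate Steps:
O(X) = -8*X
r = -1812
(O(-115) + (-5451 - 21441)*(-3808 - 8873))*(-22771 + r) = (-8*(-115) + (-5451 - 21441)*(-3808 - 8873))*(-22771 - 1812) = (920 - 26892*(-12681))*(-24583) = (920 + 341017452)*(-24583) = 341018372*(-24583) = -8383254638876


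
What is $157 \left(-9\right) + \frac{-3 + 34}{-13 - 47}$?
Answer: $- \frac{84811}{60} \approx -1413.5$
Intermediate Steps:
$157 \left(-9\right) + \frac{-3 + 34}{-13 - 47} = -1413 + \frac{31}{-60} = -1413 + 31 \left(- \frac{1}{60}\right) = -1413 - \frac{31}{60} = - \frac{84811}{60}$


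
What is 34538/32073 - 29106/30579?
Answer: 40873588/326920089 ≈ 0.12503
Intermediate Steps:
34538/32073 - 29106/30579 = 34538*(1/32073) - 29106*1/30579 = 34538/32073 - 9702/10193 = 40873588/326920089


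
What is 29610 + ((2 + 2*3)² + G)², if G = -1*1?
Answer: 33579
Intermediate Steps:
G = -1
29610 + ((2 + 2*3)² + G)² = 29610 + ((2 + 2*3)² - 1)² = 29610 + ((2 + 6)² - 1)² = 29610 + (8² - 1)² = 29610 + (64 - 1)² = 29610 + 63² = 29610 + 3969 = 33579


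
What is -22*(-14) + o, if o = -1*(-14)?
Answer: 322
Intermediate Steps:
o = 14
-22*(-14) + o = -22*(-14) + 14 = 308 + 14 = 322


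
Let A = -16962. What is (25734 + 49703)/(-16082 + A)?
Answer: -75437/33044 ≈ -2.2829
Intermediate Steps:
(25734 + 49703)/(-16082 + A) = (25734 + 49703)/(-16082 - 16962) = 75437/(-33044) = 75437*(-1/33044) = -75437/33044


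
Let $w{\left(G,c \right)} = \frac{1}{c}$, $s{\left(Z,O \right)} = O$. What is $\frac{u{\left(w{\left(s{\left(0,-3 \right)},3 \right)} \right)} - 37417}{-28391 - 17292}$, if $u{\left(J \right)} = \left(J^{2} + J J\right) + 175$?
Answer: $\frac{335176}{411147} \approx 0.81522$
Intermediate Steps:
$u{\left(J \right)} = 175 + 2 J^{2}$ ($u{\left(J \right)} = \left(J^{2} + J^{2}\right) + 175 = 2 J^{2} + 175 = 175 + 2 J^{2}$)
$\frac{u{\left(w{\left(s{\left(0,-3 \right)},3 \right)} \right)} - 37417}{-28391 - 17292} = \frac{\left(175 + 2 \left(\frac{1}{3}\right)^{2}\right) - 37417}{-28391 - 17292} = \frac{\left(175 + \frac{2}{9}\right) - 37417}{-45683} = \left(\left(175 + 2 \cdot \frac{1}{9}\right) - 37417\right) \left(- \frac{1}{45683}\right) = \left(\left(175 + \frac{2}{9}\right) - 37417\right) \left(- \frac{1}{45683}\right) = \left(\frac{1577}{9} - 37417\right) \left(- \frac{1}{45683}\right) = \left(- \frac{335176}{9}\right) \left(- \frac{1}{45683}\right) = \frac{335176}{411147}$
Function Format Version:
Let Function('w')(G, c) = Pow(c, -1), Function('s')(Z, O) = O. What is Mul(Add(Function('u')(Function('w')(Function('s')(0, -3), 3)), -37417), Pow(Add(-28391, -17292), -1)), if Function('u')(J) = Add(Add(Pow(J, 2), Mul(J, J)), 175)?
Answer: Rational(335176, 411147) ≈ 0.81522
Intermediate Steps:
Function('u')(J) = Add(175, Mul(2, Pow(J, 2))) (Function('u')(J) = Add(Add(Pow(J, 2), Pow(J, 2)), 175) = Add(Mul(2, Pow(J, 2)), 175) = Add(175, Mul(2, Pow(J, 2))))
Mul(Add(Function('u')(Function('w')(Function('s')(0, -3), 3)), -37417), Pow(Add(-28391, -17292), -1)) = Mul(Add(Add(175, Mul(2, Pow(Pow(3, -1), 2))), -37417), Pow(Add(-28391, -17292), -1)) = Mul(Add(Add(175, Mul(2, Pow(Rational(1, 3), 2))), -37417), Pow(-45683, -1)) = Mul(Add(Add(175, Mul(2, Rational(1, 9))), -37417), Rational(-1, 45683)) = Mul(Add(Add(175, Rational(2, 9)), -37417), Rational(-1, 45683)) = Mul(Add(Rational(1577, 9), -37417), Rational(-1, 45683)) = Mul(Rational(-335176, 9), Rational(-1, 45683)) = Rational(335176, 411147)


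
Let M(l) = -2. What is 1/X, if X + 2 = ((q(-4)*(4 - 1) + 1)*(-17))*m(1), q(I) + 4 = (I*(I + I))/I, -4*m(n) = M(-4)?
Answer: 2/591 ≈ 0.0033841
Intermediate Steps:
m(n) = ½ (m(n) = -¼*(-2) = ½)
q(I) = -4 + 2*I (q(I) = -4 + (I*(I + I))/I = -4 + (I*(2*I))/I = -4 + (2*I²)/I = -4 + 2*I)
X = 591/2 (X = -2 + (((-4 + 2*(-4))*(4 - 1) + 1)*(-17))*(½) = -2 + (((-4 - 8)*3 + 1)*(-17))*(½) = -2 + ((-12*3 + 1)*(-17))*(½) = -2 + ((-36 + 1)*(-17))*(½) = -2 - 35*(-17)*(½) = -2 + 595*(½) = -2 + 595/2 = 591/2 ≈ 295.50)
1/X = 1/(591/2) = 2/591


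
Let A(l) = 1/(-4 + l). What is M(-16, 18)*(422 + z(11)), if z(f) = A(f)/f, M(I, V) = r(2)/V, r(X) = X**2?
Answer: 64990/693 ≈ 93.781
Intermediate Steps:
M(I, V) = 4/V (M(I, V) = 2**2/V = 4/V)
z(f) = 1/(f*(-4 + f)) (z(f) = 1/((-4 + f)*f) = 1/(f*(-4 + f)))
M(-16, 18)*(422 + z(11)) = (4/18)*(422 + 1/(11*(-4 + 11))) = (4*(1/18))*(422 + (1/11)/7) = 2*(422 + (1/11)*(1/7))/9 = 2*(422 + 1/77)/9 = (2/9)*(32495/77) = 64990/693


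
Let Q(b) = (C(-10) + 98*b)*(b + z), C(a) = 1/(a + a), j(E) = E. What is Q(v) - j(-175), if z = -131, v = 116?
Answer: -681377/4 ≈ -1.7034e+5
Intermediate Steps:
C(a) = 1/(2*a)
Q(b) = (-131 + b)*(-1/20 + 98*b) (Q(b) = ((1/2)/(-10) + 98*b)*(b - 131) = ((1/2)*(-1/10) + 98*b)*(-131 + b) = (-1/20 + 98*b)*(-131 + b) = (-131 + b)*(-1/20 + 98*b))
Q(v) - j(-175) = (131/20 + 98*116**2 - 256761/20*116) - 1*(-175) = (131/20 + 98*13456 - 7446069/5) + 175 = (131/20 + 1318688 - 7446069/5) + 175 = -682077/4 + 175 = -681377/4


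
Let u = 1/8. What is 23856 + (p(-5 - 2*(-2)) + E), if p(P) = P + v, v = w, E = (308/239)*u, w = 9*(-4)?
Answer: 11385559/478 ≈ 23819.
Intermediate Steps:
u = ⅛ ≈ 0.12500
w = -36
E = 77/478 (E = (308/239)*(⅛) = 77/478 ≈ 0.16109)
v = -36
p(P) = -36 + P (p(P) = P - 36 = -36 + P)
23856 + (p(-5 - 2*(-2)) + E) = 23856 + ((-36 + (-5 - 2*(-2))) + 77/478) = 23856 + ((-36 + (-5 + 4)) + 77/478) = 23856 + ((-36 - 1) + 77/478) = 23856 + (-37 + 77/478) = 23856 - 17609/478 = 11385559/478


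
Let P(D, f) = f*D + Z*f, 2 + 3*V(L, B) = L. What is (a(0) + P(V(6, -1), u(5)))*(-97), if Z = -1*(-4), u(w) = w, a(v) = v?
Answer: -7760/3 ≈ -2586.7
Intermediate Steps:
V(L, B) = -⅔ + L/3
Z = 4
P(D, f) = 4*f + D*f (P(D, f) = f*D + 4*f = D*f + 4*f = 4*f + D*f)
(a(0) + P(V(6, -1), u(5)))*(-97) = (0 + 5*(4 + (-⅔ + (⅓)*6)))*(-97) = (0 + 5*(4 + (-⅔ + 2)))*(-97) = (0 + 5*(4 + 4/3))*(-97) = (0 + 5*(16/3))*(-97) = (0 + 80/3)*(-97) = (80/3)*(-97) = -7760/3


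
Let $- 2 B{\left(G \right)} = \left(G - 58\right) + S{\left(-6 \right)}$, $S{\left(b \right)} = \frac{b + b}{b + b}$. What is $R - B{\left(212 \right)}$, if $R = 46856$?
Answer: $\frac{93867}{2} \approx 46934.0$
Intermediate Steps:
$S{\left(b \right)} = 1$ ($S{\left(b \right)} = \frac{2 b}{2 b} = 2 b \frac{1}{2 b} = 1$)
$B{\left(G \right)} = \frac{57}{2} - \frac{G}{2}$ ($B{\left(G \right)} = - \frac{\left(G - 58\right) + 1}{2} = - \frac{\left(-58 + G\right) + 1}{2} = - \frac{-57 + G}{2} = \frac{57}{2} - \frac{G}{2}$)
$R - B{\left(212 \right)} = 46856 - \left(\frac{57}{2} - 106\right) = 46856 - - \frac{155}{2} = 46856 + \frac{155}{2} = \frac{93867}{2}$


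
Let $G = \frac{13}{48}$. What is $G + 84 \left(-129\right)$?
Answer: $- \frac{520115}{48} \approx -10836.0$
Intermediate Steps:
$G = \frac{13}{48}$ ($G = 13 \cdot \frac{1}{48} = \frac{13}{48} \approx 0.27083$)
$G + 84 \left(-129\right) = \frac{13}{48} + 84 \left(-129\right) = \frac{13}{48} - 10836 = - \frac{520115}{48}$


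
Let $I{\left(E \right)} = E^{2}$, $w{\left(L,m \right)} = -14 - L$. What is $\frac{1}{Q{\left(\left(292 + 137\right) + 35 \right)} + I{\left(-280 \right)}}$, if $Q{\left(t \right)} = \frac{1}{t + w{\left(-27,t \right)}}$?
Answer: $\frac{477}{37396801} \approx 1.2755 \cdot 10^{-5}$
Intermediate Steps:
$Q{\left(t \right)} = \frac{1}{13 + t}$ ($Q{\left(t \right)} = \frac{1}{t - -13} = \frac{1}{t + \left(-14 + 27\right)} = \frac{1}{t + 13} = \frac{1}{13 + t}$)
$\frac{1}{Q{\left(\left(292 + 137\right) + 35 \right)} + I{\left(-280 \right)}} = \frac{1}{\frac{1}{13 + \left(\left(292 + 137\right) + 35\right)} + \left(-280\right)^{2}} = \frac{1}{\frac{1}{13 + \left(429 + 35\right)} + 78400} = \frac{1}{\frac{1}{13 + 464} + 78400} = \frac{1}{\frac{1}{477} + 78400} = \frac{1}{\frac{37396801}{477}} = \frac{477}{37396801}$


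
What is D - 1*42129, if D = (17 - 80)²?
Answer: -38160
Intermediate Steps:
D = 3969 (D = (-63)² = 3969)
D - 1*42129 = 3969 - 1*42129 = 3969 - 42129 = -38160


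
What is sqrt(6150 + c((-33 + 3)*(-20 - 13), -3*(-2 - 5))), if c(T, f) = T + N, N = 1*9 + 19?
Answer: 32*sqrt(7) ≈ 84.664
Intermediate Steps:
N = 28 (N = 9 + 19 = 28)
c(T, f) = 28 + T (c(T, f) = T + 28 = 28 + T)
sqrt(6150 + c((-33 + 3)*(-20 - 13), -3*(-2 - 5))) = sqrt(6150 + (28 + (-33 + 3)*(-20 - 13))) = sqrt(6150 + (28 - 30*(-33))) = sqrt(6150 + (28 + 990)) = sqrt(6150 + 1018) = sqrt(7168) = 32*sqrt(7)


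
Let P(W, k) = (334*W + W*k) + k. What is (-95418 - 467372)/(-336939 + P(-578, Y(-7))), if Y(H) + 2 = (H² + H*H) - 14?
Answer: 112558/115461 ≈ 0.97486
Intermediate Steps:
Y(H) = -16 + 2*H² (Y(H) = -2 + ((H² + H*H) - 14) = -2 + ((H² + H²) - 14) = -2 + (2*H² - 14) = -2 + (-14 + 2*H²) = -16 + 2*H²)
P(W, k) = k + 334*W + W*k
(-95418 - 467372)/(-336939 + P(-578, Y(-7))) = (-95418 - 467372)/(-336939 + ((-16 + 2*(-7)²) + 334*(-578) - 578*(-16 + 2*(-7)²))) = -562790/(-336939 + ((-16 + 2*49) - 193052 - 578*(-16 + 2*49))) = -562790/(-336939 + ((-16 + 98) - 193052 - 578*(-16 + 98))) = -562790/(-336939 + (82 - 193052 - 578*82)) = -562790/(-336939 + (82 - 193052 - 47396)) = -562790/(-336939 - 240366) = -562790/(-577305) = -562790*(-1/577305) = 112558/115461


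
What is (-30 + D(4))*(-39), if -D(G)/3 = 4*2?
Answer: 2106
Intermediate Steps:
D(G) = -24 (D(G) = -12*2 = -3*8 = -24)
(-30 + D(4))*(-39) = (-30 - 24)*(-39) = -54*(-39) = 2106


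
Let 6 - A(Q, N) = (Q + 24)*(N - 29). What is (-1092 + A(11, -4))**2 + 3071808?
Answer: 3076569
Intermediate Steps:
A(Q, N) = 6 - (-29 + N)*(24 + Q) (A(Q, N) = 6 - (Q + 24)*(N - 29) = 6 - (24 + Q)*(-29 + N) = 6 - (-29 + N)*(24 + Q))
(-1092 + A(11, -4))**2 + 3071808 = (-1092 + (702 - 24*(-4) + 29*11 - 1*(-4)*11))**2 + 3071808 = (-1092 + (702 + 96 + 319 + 44))**2 + 3071808 = (-1092 + 1161)**2 + 3071808 = 69**2 + 3071808 = 4761 + 3071808 = 3076569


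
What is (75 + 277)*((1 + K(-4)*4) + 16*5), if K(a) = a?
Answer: 22880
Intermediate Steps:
(75 + 277)*((1 + K(-4)*4) + 16*5) = (75 + 277)*((1 - 4*4) + 16*5) = 352*((1 - 16) + 80) = 352*(-15 + 80) = 352*65 = 22880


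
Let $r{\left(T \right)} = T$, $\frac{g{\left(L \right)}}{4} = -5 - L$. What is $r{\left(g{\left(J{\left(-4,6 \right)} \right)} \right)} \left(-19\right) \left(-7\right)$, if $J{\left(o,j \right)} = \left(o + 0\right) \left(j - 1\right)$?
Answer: $7980$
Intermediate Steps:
$J{\left(o,j \right)} = o \left(-1 + j\right)$
$g{\left(L \right)} = -20 - 4 L$ ($g{\left(L \right)} = 4 \left(-5 - L\right) = -20 - 4 L$)
$r{\left(g{\left(J{\left(-4,6 \right)} \right)} \right)} \left(-19\right) \left(-7\right) = \left(-20 - 4 \left(- 4 \left(-1 + 6\right)\right)\right) \left(-19\right) \left(-7\right) = \left(-20 - 4 \left(\left(-4\right) 5\right)\right) \left(-19\right) \left(-7\right) = \left(-20 - -80\right) \left(-19\right) \left(-7\right) = \left(-20 + 80\right) \left(-19\right) \left(-7\right) = 60 \left(-19\right) \left(-7\right) = \left(-1140\right) \left(-7\right) = 7980$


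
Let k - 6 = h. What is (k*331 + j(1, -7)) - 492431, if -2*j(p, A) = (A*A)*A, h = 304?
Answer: -779299/2 ≈ -3.8965e+5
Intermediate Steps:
k = 310 (k = 6 + 304 = 310)
j(p, A) = -A**3/2 (j(p, A) = -A*A*A/2 = -A**2*A/2 = -A**3/2)
(k*331 + j(1, -7)) - 492431 = (310*331 - 1/2*(-7)**3) - 492431 = (102610 - 1/2*(-343)) - 492431 = (102610 + 343/2) - 492431 = 205563/2 - 492431 = -779299/2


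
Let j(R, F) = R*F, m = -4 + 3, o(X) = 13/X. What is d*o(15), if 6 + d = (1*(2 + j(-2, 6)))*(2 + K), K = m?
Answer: -208/15 ≈ -13.867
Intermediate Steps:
m = -1
j(R, F) = F*R
K = -1
d = -16 (d = -6 + (1*(2 + 6*(-2)))*(2 - 1) = -6 + (1*(2 - 12))*1 = -6 + (1*(-10))*1 = -6 - 10*1 = -6 - 10 = -16)
d*o(15) = -208/15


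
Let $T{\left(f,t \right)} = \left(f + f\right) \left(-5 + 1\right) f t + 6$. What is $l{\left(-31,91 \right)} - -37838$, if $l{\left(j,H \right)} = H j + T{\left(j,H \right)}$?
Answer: $-664585$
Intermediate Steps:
$T{\left(f,t \right)} = 6 - 8 t f^{2}$ ($T{\left(f,t \right)} = 2 f \left(-4\right) f t + 6 = - 8 f f t + 6 = - 8 f^{2} t + 6 = - 8 t f^{2} + 6 = 6 - 8 t f^{2}$)
$l{\left(j,H \right)} = 6 + H j - 8 H j^{2}$ ($l{\left(j,H \right)} = H j - \left(-6 + 8 H j^{2}\right) = 6 + H j - 8 H j^{2}$)
$l{\left(-31,91 \right)} - -37838 = \left(6 + 91 \left(-31\right) - 728 \left(-31\right)^{2}\right) - -37838 = \left(6 - 2821 - 728 \cdot 961\right) + 37838 = \left(6 - 2821 - 699608\right) + 37838 = -702423 + 37838 = -664585$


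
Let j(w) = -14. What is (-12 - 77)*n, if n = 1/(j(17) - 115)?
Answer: 89/129 ≈ 0.68992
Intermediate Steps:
n = -1/129 (n = 1/(-14 - 115) = 1/(-129) = -1/129 ≈ -0.0077519)
(-12 - 77)*n = (-12 - 77)*(-1/129) = -89*(-1/129) = 89/129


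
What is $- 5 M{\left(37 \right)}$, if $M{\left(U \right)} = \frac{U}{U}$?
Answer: $-5$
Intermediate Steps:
$M{\left(U \right)} = 1$
$- 5 M{\left(37 \right)} = \left(-5\right) 1 = -5$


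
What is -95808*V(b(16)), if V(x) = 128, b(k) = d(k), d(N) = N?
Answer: -12263424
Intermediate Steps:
b(k) = k
-95808*V(b(16)) = -95808/(1/128) = -95808/1/128 = -95808*128 = -12263424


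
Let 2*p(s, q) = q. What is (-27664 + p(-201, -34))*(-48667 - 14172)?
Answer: 1739446359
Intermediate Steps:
p(s, q) = q/2
(-27664 + p(-201, -34))*(-48667 - 14172) = (-27664 + (½)*(-34))*(-48667 - 14172) = (-27664 - 17)*(-62839) = -27681*(-62839) = 1739446359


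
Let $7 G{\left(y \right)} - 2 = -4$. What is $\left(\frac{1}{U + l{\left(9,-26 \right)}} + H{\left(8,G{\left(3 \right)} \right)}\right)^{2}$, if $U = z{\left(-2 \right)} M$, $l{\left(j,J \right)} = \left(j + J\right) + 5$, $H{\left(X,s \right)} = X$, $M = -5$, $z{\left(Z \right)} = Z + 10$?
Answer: $\frac{172225}{2704} \approx 63.693$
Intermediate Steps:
$G{\left(y \right)} = - \frac{2}{7}$ ($G{\left(y \right)} = \frac{2}{7} + \frac{1}{7} \left(-4\right) = \frac{2}{7} - \frac{4}{7} = - \frac{2}{7}$)
$z{\left(Z \right)} = 10 + Z$
$l{\left(j,J \right)} = 5 + J + j$ ($l{\left(j,J \right)} = \left(J + j\right) + 5 = 5 + J + j$)
$U = -40$ ($U = \left(10 - 2\right) \left(-5\right) = 8 \left(-5\right) = -40$)
$\left(\frac{1}{U + l{\left(9,-26 \right)}} + H{\left(8,G{\left(3 \right)} \right)}\right)^{2} = \left(\frac{1}{-40 + \left(5 - 26 + 9\right)} + 8\right)^{2} = \left(\frac{1}{-40 - 12} + 8\right)^{2} = \left(\frac{1}{-52} + 8\right)^{2} = \left(- \frac{1}{52} + 8\right)^{2} = \left(\frac{415}{52}\right)^{2} = \frac{172225}{2704}$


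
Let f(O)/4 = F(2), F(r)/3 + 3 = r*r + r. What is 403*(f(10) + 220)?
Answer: 103168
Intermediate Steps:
F(r) = -9 + 3*r + 3*r**2 (F(r) = -9 + 3*(r*r + r) = -9 + 3*(r**2 + r) = -9 + 3*(r + r**2) = -9 + (3*r + 3*r**2) = -9 + 3*r + 3*r**2)
f(O) = 36 (f(O) = 4*(-9 + 3*2 + 3*2**2) = 4*(-9 + 6 + 3*4) = 4*(-9 + 6 + 12) = 4*9 = 36)
403*(f(10) + 220) = 403*(36 + 220) = 403*256 = 103168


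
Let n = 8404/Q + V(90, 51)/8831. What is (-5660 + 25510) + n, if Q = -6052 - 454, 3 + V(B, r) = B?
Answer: 570198948699/28727243 ≈ 19849.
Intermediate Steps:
V(B, r) = -3 + B
Q = -6506
n = -36824851/28727243 (n = 8404/(-6506) + (-3 + 90)/8831 = 8404*(-1/6506) + 87*(1/8831) = -4202/3253 + 87/8831 = -36824851/28727243 ≈ -1.2819)
(-5660 + 25510) + n = (-5660 + 25510) - 36824851/28727243 = 19850 - 36824851/28727243 = 570198948699/28727243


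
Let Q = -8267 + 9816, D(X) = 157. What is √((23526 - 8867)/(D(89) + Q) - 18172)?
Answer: I*√52863434738/1706 ≈ 134.77*I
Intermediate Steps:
Q = 1549
√((23526 - 8867)/(D(89) + Q) - 18172) = √((23526 - 8867)/(157 + 1549) - 18172) = √(14659/1706 - 18172) = √(-30986773/1706) = I*√52863434738/1706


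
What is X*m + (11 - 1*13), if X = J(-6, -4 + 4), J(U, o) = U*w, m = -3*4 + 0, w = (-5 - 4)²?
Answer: 5830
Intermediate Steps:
w = 81 (w = (-9)² = 81)
m = -12 (m = -12 + 0 = -12)
J(U, o) = 81*U (J(U, o) = U*81 = 81*U)
X = -486 (X = 81*(-6) = -486)
X*m + (11 - 1*13) = -486*(-12) + (11 - 1*13) = 5832 + (11 - 13) = 5832 - 2 = 5830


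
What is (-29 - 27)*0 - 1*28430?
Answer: -28430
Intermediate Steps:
(-29 - 27)*0 - 1*28430 = -56*0 - 28430 = 0 - 28430 = -28430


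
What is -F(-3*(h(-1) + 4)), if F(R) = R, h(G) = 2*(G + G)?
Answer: 0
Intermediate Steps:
h(G) = 4*G (h(G) = 2*(2*G) = 4*G)
-F(-3*(h(-1) + 4)) = -(-3)*(4*(-1) + 4) = -(-3)*(-4 + 4) = -(-3)*0 = -1*0 = 0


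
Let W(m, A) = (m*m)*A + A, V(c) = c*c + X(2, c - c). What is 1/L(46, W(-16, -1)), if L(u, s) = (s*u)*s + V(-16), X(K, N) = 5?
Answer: 1/3038515 ≈ 3.2911e-7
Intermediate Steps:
V(c) = 5 + c² (V(c) = c*c + 5 = c² + 5 = 5 + c²)
W(m, A) = A + A*m² (W(m, A) = m²*A + A = A*m² + A = A + A*m²)
L(u, s) = 261 + u*s² (L(u, s) = (s*u)*s + (5 + (-16)²) = u*s² + (5 + 256) = u*s² + 261 = 261 + u*s²)
1/L(46, W(-16, -1)) = 1/(261 + 46*(-(1 + (-16)²))²) = 1/(261 + 46*(-(1 + 256))²) = 1/(261 + 46*(-1*257)²) = 1/(261 + 46*(-257)²) = 1/(261 + 46*66049) = 1/(261 + 3038254) = 1/3038515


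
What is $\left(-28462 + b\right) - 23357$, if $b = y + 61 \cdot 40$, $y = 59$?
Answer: $-49320$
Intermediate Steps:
$b = 2499$ ($b = 59 + 61 \cdot 40 = 59 + 2440 = 2499$)
$\left(-28462 + b\right) - 23357 = \left(-28462 + 2499\right) - 23357 = -25963 - 23357 = -49320$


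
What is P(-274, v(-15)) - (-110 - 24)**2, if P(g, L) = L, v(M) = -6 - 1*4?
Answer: -17966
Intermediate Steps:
v(M) = -10 (v(M) = -6 - 4 = -10)
P(-274, v(-15)) - (-110 - 24)**2 = -10 - (-110 - 24)**2 = -10 - 1*(-134)**2 = -10 - 1*17956 = -10 - 17956 = -17966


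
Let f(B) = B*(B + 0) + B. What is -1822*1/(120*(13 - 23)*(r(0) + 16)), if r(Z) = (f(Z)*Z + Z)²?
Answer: 911/9600 ≈ 0.094896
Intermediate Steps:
f(B) = B + B² (f(B) = B*B + B = B² + B = B + B²)
r(Z) = (Z + Z²*(1 + Z))² (r(Z) = ((Z*(1 + Z))*Z + Z)² = (Z²*(1 + Z) + Z)² = (Z + Z²*(1 + Z))²)
-1822*1/(120*(13 - 23)*(r(0) + 16)) = -1822*1/(120*(13 - 23)*(0²*(1 + 0*(1 + 0))² + 16)) = -1822*(-1/(1200*(0*(1 + 0*1)² + 16))) = -1822*(-1/(1200*(0*(1 + 0)² + 16))) = -1822*(-1/(1200*(0*1² + 16))) = -1822*(-1/(1200*(0*1 + 16))) = -1822*(-1/(1200*(0 + 16))) = -1822/(120*(-10*16)) = -1822/(120*(-160)) = -1822/(-19200) = -1822*(-1/19200) = 911/9600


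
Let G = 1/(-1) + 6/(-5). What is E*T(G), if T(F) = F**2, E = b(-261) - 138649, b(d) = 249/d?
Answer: -1459568066/2175 ≈ -6.7107e+5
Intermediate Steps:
E = -12062546/87 (E = 249/(-261) - 138649 = 249*(-1/261) - 138649 = -83/87 - 138649 = -12062546/87 ≈ -1.3865e+5)
G = -11/5 (G = 1*(-1) + 6*(-1/5) = -1 - 6/5 = -11/5 ≈ -2.2000)
E*T(G) = -12062546*(-11/5)**2/87 = -12062546/87*121/25 = -1459568066/2175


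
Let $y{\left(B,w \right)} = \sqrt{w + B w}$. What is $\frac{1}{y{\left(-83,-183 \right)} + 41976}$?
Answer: $\frac{6996}{293661595} - \frac{\sqrt{15006}}{1761969570} \approx 2.3754 \cdot 10^{-5}$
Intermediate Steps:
$\frac{1}{y{\left(-83,-183 \right)} + 41976} = \frac{1}{\sqrt{- 183 \left(1 - 83\right)} + 41976} = \frac{1}{\sqrt{\left(-183\right) \left(-82\right)} + 41976} = \frac{1}{\sqrt{15006} + 41976} = \frac{1}{41976 + \sqrt{15006}}$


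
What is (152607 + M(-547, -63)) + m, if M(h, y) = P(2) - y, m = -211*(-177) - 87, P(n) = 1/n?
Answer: 379861/2 ≈ 1.8993e+5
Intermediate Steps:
m = 37260 (m = 37347 - 87 = 37260)
M(h, y) = ½ - y (M(h, y) = 1/2 - y = ½ - y)
(152607 + M(-547, -63)) + m = (152607 + (½ - 1*(-63))) + 37260 = (152607 + (½ + 63)) + 37260 = (152607 + 127/2) + 37260 = 305341/2 + 37260 = 379861/2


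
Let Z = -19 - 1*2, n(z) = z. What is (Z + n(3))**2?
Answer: 324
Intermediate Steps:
Z = -21 (Z = -19 - 2 = -21)
(Z + n(3))**2 = (-21 + 3)**2 = (-18)**2 = 324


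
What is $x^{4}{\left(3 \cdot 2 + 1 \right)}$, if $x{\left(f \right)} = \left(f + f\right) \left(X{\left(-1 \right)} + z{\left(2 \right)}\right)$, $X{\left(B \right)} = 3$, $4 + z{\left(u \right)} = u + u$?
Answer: $3111696$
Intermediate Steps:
$z{\left(u \right)} = -4 + 2 u$ ($z{\left(u \right)} = -4 + \left(u + u\right) = -4 + 2 u$)
$x{\left(f \right)} = 6 f$ ($x{\left(f \right)} = \left(f + f\right) \left(3 + \left(-4 + 2 \cdot 2\right)\right) = 2 f \left(3 + \left(-4 + 4\right)\right) = 2 f \left(3 + 0\right) = 2 f 3 = 6 f$)
$x^{4}{\left(3 \cdot 2 + 1 \right)} = \left(6 \left(3 \cdot 2 + 1\right)\right)^{4} = \left(6 \left(6 + 1\right)\right)^{4} = \left(6 \cdot 7\right)^{4} = 42^{4} = 3111696$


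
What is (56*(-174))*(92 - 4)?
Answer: -857472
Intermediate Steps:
(56*(-174))*(92 - 4) = -9744*88 = -857472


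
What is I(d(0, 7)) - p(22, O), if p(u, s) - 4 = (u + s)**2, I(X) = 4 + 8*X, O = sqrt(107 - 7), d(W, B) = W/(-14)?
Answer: -1024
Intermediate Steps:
d(W, B) = -W/14 (d(W, B) = W*(-1/14) = -W/14)
O = 10 (O = sqrt(100) = 10)
p(u, s) = 4 + (s + u)**2 (p(u, s) = 4 + (u + s)**2 = 4 + (s + u)**2)
I(d(0, 7)) - p(22, O) = (4 + 8*(-1/14*0)) - (4 + (10 + 22)**2) = (4 + 8*0) - (4 + 32**2) = (4 + 0) - (4 + 1024) = 4 - 1*1028 = 4 - 1028 = -1024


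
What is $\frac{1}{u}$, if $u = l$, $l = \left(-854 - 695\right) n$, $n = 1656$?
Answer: $- \frac{1}{2565144} \approx -3.8984 \cdot 10^{-7}$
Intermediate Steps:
$l = -2565144$ ($l = \left(-854 - 695\right) 1656 = \left(-1549\right) 1656 = -2565144$)
$u = -2565144$
$\frac{1}{u} = \frac{1}{-2565144} = - \frac{1}{2565144}$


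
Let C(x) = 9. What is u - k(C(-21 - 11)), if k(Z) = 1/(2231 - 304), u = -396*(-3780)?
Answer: 2884487759/1927 ≈ 1.4969e+6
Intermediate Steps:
u = 1496880
k(Z) = 1/1927
u - k(C(-21 - 11)) = 1496880 - 1*1/1927 = 1496880 - 1/1927 = 2884487759/1927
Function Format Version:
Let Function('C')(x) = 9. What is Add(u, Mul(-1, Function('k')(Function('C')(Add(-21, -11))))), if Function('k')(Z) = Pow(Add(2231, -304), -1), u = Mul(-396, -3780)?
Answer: Rational(2884487759, 1927) ≈ 1.4969e+6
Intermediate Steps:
u = 1496880
Function('k')(Z) = Rational(1, 1927) (Function('k')(Z) = Pow(1927, -1) = Rational(1, 1927))
Add(u, Mul(-1, Function('k')(Function('C')(Add(-21, -11))))) = Add(1496880, Mul(-1, Rational(1, 1927))) = Add(1496880, Rational(-1, 1927)) = Rational(2884487759, 1927)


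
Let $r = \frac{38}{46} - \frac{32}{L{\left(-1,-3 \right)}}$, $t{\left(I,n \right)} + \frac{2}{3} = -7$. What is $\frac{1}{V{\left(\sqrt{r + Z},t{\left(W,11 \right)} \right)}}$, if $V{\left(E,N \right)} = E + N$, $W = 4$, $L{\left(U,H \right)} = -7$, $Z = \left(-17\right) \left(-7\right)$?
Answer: $\frac{11109}{95083} + \frac{18 \sqrt{806127}}{95083} \approx 0.2868$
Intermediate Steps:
$Z = 119$
$t{\left(I,n \right)} = - \frac{23}{3}$ ($t{\left(I,n \right)} = - \frac{2}{3} - 7 = - \frac{23}{3}$)
$r = \frac{869}{161}$ ($r = \frac{38}{46} - \frac{32}{-7} = 38 \cdot \frac{1}{46} - - \frac{32}{7} = \frac{19}{23} + \frac{32}{7} = \frac{869}{161} \approx 5.3975$)
$\frac{1}{V{\left(\sqrt{r + Z},t{\left(W,11 \right)} \right)}} = \frac{1}{\sqrt{\frac{869}{161} + 119} - \frac{23}{3}} = \frac{1}{\sqrt{\frac{20028}{161}} - \frac{23}{3}} = \frac{1}{\frac{2 \sqrt{806127}}{161} - \frac{23}{3}} = \frac{1}{- \frac{23}{3} + \frac{2 \sqrt{806127}}{161}}$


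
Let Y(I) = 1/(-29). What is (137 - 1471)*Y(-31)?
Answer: 46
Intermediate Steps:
Y(I) = -1/29
(137 - 1471)*Y(-31) = (137 - 1471)*(-1/29) = -1334*(-1/29) = 46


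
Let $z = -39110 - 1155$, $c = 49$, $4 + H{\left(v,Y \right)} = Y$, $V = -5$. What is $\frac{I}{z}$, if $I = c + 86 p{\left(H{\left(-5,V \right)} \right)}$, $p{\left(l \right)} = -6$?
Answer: $\frac{467}{40265} \approx 0.011598$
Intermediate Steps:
$H{\left(v,Y \right)} = -4 + Y$
$z = -40265$
$I = -467$ ($I = 49 + 86 \left(-6\right) = 49 - 516 = -467$)
$\frac{I}{z} = - \frac{467}{-40265} = \left(-467\right) \left(- \frac{1}{40265}\right) = \frac{467}{40265}$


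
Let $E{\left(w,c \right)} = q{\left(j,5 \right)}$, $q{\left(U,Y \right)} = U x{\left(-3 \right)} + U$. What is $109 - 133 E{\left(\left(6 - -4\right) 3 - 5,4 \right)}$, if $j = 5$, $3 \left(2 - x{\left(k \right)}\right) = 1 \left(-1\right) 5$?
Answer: $- \frac{8983}{3} \approx -2994.3$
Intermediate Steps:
$x{\left(k \right)} = \frac{11}{3}$ ($x{\left(k \right)} = 2 - \frac{1 \left(-1\right) 5}{3} = 2 - \frac{\left(-1\right) 5}{3} = 2 - - \frac{5}{3} = 2 + \frac{5}{3} = \frac{11}{3}$)
$q{\left(U,Y \right)} = \frac{14 U}{3}$ ($q{\left(U,Y \right)} = U \frac{11}{3} + U = \frac{11 U}{3} + U = \frac{14 U}{3}$)
$E{\left(w,c \right)} = \frac{70}{3}$ ($E{\left(w,c \right)} = \frac{14}{3} \cdot 5 = \frac{70}{3}$)
$109 - 133 E{\left(\left(6 - -4\right) 3 - 5,4 \right)} = 109 - \frac{9310}{3} = - \frac{8983}{3}$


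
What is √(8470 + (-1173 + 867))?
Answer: 2*√2041 ≈ 90.355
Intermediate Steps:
√(8470 + (-1173 + 867)) = √(8470 - 306) = √8164 = 2*√2041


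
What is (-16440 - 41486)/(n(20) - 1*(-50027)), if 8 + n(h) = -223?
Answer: -28963/24898 ≈ -1.1633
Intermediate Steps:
n(h) = -231 (n(h) = -8 - 223 = -231)
(-16440 - 41486)/(n(20) - 1*(-50027)) = (-16440 - 41486)/(-231 - 1*(-50027)) = -57926/(-231 + 50027) = -57926/49796 = -57926*1/49796 = -28963/24898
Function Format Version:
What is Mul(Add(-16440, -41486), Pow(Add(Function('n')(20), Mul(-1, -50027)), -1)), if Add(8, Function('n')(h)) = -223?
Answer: Rational(-28963, 24898) ≈ -1.1633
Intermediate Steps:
Function('n')(h) = -231 (Function('n')(h) = Add(-8, -223) = -231)
Mul(Add(-16440, -41486), Pow(Add(Function('n')(20), Mul(-1, -50027)), -1)) = Mul(Add(-16440, -41486), Pow(Add(-231, Mul(-1, -50027)), -1)) = Mul(-57926, Pow(Add(-231, 50027), -1)) = Mul(-57926, Pow(49796, -1)) = Mul(-57926, Rational(1, 49796)) = Rational(-28963, 24898)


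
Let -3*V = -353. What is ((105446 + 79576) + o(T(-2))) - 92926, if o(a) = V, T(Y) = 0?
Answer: 276641/3 ≈ 92214.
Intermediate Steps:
V = 353/3 (V = -⅓*(-353) = 353/3 ≈ 117.67)
o(a) = 353/3
((105446 + 79576) + o(T(-2))) - 92926 = ((105446 + 79576) + 353/3) - 92926 = (185022 + 353/3) - 92926 = 555419/3 - 92926 = 276641/3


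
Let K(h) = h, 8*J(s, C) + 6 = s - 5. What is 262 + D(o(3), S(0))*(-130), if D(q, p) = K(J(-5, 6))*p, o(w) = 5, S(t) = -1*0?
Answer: 262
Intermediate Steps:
S(t) = 0
J(s, C) = -11/8 + s/8 (J(s, C) = -¾ + (s - 5)/8 = -¾ + (-5 + s)/8 = -¾ + (-5/8 + s/8) = -11/8 + s/8)
D(q, p) = -2*p (D(q, p) = (-11/8 + (⅛)*(-5))*p = (-11/8 - 5/8)*p = -2*p)
262 + D(o(3), S(0))*(-130) = 262 - 2*0*(-130) = 262 + 0*(-130) = 262 + 0 = 262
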